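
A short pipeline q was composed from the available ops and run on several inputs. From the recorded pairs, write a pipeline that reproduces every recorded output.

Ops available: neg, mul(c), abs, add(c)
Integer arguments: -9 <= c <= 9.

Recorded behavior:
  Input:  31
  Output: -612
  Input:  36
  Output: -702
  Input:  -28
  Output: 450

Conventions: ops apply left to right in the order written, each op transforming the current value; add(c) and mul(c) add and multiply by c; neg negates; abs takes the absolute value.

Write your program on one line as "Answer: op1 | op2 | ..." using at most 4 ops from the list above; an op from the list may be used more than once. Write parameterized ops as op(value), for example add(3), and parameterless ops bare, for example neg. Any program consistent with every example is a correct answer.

add(3) | mul(-6) | mul(-3) | neg

Check, running the answer program on each example:
  31 -> 34 -> -204 -> 612 -> -612
  36 -> 39 -> -234 -> 702 -> -702
  -28 -> -25 -> 150 -> -450 -> 450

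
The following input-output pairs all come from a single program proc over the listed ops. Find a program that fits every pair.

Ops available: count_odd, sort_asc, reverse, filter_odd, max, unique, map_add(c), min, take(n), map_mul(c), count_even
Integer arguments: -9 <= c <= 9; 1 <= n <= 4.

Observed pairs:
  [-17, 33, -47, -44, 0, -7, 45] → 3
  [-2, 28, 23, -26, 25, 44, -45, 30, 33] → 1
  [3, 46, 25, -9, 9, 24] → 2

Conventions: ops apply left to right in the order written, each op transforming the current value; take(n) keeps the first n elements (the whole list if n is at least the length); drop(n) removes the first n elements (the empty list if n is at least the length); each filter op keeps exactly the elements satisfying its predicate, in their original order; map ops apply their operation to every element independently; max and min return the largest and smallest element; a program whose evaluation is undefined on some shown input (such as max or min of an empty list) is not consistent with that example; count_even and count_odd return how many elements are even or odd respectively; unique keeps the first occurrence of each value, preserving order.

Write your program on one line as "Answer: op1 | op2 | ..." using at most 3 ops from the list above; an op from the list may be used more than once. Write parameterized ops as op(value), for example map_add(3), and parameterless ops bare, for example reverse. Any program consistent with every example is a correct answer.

take(3) | sort_asc | count_odd

Check, running the answer program on each example:
  [-17, 33, -47, -44, 0, -7, 45] -> [-17, 33, -47] -> [-47, -17, 33] -> 3
  [-2, 28, 23, -26, 25, 44, -45, 30, 33] -> [-2, 28, 23] -> [-2, 23, 28] -> 1
  [3, 46, 25, -9, 9, 24] -> [3, 46, 25] -> [3, 25, 46] -> 2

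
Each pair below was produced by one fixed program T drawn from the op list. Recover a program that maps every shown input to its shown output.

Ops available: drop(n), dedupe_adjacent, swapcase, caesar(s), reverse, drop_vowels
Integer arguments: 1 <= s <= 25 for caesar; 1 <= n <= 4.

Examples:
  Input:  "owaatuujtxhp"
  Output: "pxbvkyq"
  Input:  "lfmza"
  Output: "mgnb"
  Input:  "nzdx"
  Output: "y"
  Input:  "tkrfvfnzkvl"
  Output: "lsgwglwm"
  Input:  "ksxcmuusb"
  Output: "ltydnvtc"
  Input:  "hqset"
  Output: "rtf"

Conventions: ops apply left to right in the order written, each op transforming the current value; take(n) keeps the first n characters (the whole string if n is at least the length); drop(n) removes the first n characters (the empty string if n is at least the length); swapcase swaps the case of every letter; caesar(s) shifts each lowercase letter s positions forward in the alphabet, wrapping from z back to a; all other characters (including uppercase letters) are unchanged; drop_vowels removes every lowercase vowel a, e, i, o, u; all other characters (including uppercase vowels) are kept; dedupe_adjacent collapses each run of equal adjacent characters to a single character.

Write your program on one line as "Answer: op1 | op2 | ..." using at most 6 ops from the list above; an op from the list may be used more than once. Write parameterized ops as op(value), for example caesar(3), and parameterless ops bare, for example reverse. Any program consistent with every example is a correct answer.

caesar(25) | caesar(18) | caesar(10) | drop_vowels | dedupe_adjacent

Check, running the answer program on each example:
  "owaatuujtxhp" -> "nvzzsttiswgo" -> "fnrrkllakoyg" -> "pxbbuvvkuyiq" -> "pxbbvvkyq" -> "pxbvkyq"
  "lfmza" -> "kelyz" -> "cwdqr" -> "mgnab" -> "mgnb" -> "mgnb"
  "nzdx" -> "mycw" -> "equo" -> "oaey" -> "y" -> "y"
  "tkrfvfnzkvl" -> "sjqeuemyjuk" -> "kbiwmweqbmc" -> "ulsgwgoalwm" -> "lsgwglwm" -> "lsgwglwm"
  "ksxcmuusb" -> "jrwblttra" -> "bjotdlljs" -> "ltydnvvtc" -> "ltydnvvtc" -> "ltydnvtc"
  "hqset" -> "gprds" -> "yhjvk" -> "irtfu" -> "rtf" -> "rtf"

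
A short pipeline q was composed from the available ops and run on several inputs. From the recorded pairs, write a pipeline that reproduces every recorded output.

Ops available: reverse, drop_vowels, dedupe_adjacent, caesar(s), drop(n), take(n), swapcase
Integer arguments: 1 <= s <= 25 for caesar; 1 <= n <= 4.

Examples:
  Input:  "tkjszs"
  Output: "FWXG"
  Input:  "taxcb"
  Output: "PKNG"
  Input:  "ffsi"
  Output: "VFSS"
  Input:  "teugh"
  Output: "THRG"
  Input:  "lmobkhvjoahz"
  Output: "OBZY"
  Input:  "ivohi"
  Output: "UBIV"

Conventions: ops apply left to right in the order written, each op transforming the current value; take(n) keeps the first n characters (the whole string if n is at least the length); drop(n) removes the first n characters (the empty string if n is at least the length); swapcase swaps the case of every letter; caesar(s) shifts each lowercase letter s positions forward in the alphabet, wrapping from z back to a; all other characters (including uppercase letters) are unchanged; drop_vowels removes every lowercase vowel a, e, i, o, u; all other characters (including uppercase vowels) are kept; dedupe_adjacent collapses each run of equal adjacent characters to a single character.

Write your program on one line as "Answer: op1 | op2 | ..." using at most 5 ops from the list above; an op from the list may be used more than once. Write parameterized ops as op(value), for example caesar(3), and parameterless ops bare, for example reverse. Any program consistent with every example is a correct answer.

caesar(21) | caesar(18) | take(4) | reverse | swapcase

Check, running the answer program on each example:
  "tkjszs" -> "ofenun" -> "gxwfmf" -> "gxwf" -> "fwxg" -> "FWXG"
  "taxcb" -> "ovsxw" -> "gnkpo" -> "gnkp" -> "pkng" -> "PKNG"
  "ffsi" -> "aand" -> "ssfv" -> "ssfv" -> "vfss" -> "VFSS"
  "teugh" -> "ozpbc" -> "grhtu" -> "grht" -> "thrg" -> "THRG"
  "lmobkhvjoahz" -> "ghjwfcqejvcu" -> "yzboxuiwbnum" -> "yzbo" -> "obzy" -> "OBZY"
  "ivohi" -> "dqjcd" -> "vibuv" -> "vibu" -> "ubiv" -> "UBIV"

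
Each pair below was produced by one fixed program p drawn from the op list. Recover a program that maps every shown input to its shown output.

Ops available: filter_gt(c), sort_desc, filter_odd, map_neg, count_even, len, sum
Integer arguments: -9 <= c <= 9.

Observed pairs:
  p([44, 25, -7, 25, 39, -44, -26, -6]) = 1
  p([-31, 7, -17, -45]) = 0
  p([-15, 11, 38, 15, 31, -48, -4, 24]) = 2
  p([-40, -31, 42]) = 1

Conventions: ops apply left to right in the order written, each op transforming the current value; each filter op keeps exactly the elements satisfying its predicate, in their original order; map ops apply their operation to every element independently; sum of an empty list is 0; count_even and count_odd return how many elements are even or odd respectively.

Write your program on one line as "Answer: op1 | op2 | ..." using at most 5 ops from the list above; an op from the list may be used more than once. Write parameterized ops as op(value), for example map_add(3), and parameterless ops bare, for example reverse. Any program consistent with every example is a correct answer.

sort_desc | filter_gt(-3) | map_neg | count_even

Check, running the answer program on each example:
  [44, 25, -7, 25, 39, -44, -26, -6] -> [44, 39, 25, 25, -6, -7, -26, -44] -> [44, 39, 25, 25] -> [-44, -39, -25, -25] -> 1
  [-31, 7, -17, -45] -> [7, -17, -31, -45] -> [7] -> [-7] -> 0
  [-15, 11, 38, 15, 31, -48, -4, 24] -> [38, 31, 24, 15, 11, -4, -15, -48] -> [38, 31, 24, 15, 11] -> [-38, -31, -24, -15, -11] -> 2
  [-40, -31, 42] -> [42, -31, -40] -> [42] -> [-42] -> 1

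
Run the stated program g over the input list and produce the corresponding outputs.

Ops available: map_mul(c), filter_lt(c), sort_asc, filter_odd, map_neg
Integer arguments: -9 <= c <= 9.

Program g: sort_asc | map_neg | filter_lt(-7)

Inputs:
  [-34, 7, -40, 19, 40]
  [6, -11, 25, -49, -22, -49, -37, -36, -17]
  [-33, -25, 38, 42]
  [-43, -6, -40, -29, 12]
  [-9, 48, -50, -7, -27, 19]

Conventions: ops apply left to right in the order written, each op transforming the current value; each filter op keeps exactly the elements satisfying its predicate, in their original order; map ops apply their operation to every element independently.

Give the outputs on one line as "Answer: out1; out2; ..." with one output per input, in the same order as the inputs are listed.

Execution, op by op:
  [-34, 7, -40, 19, 40] -> [-40, -34, 7, 19, 40] -> [40, 34, -7, -19, -40] -> [-19, -40]
  [6, -11, 25, -49, -22, -49, -37, -36, -17] -> [-49, -49, -37, -36, -22, -17, -11, 6, 25] -> [49, 49, 37, 36, 22, 17, 11, -6, -25] -> [-25]
  [-33, -25, 38, 42] -> [-33, -25, 38, 42] -> [33, 25, -38, -42] -> [-38, -42]
  [-43, -6, -40, -29, 12] -> [-43, -40, -29, -6, 12] -> [43, 40, 29, 6, -12] -> [-12]
  [-9, 48, -50, -7, -27, 19] -> [-50, -27, -9, -7, 19, 48] -> [50, 27, 9, 7, -19, -48] -> [-19, -48]

[-19, -40]; [-25]; [-38, -42]; [-12]; [-19, -48]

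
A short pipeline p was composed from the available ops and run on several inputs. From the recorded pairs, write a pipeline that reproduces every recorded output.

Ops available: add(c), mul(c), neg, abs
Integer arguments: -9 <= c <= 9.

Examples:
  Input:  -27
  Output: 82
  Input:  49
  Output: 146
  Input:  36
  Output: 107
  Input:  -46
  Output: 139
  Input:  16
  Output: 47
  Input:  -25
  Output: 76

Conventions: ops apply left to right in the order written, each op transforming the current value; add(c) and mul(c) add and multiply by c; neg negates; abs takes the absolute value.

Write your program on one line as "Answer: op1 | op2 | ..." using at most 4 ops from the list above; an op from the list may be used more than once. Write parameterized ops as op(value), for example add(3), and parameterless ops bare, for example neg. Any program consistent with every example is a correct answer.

neg | mul(-3) | add(-1) | abs

Check, running the answer program on each example:
  -27 -> 27 -> -81 -> -82 -> 82
  49 -> -49 -> 147 -> 146 -> 146
  36 -> -36 -> 108 -> 107 -> 107
  -46 -> 46 -> -138 -> -139 -> 139
  16 -> -16 -> 48 -> 47 -> 47
  -25 -> 25 -> -75 -> -76 -> 76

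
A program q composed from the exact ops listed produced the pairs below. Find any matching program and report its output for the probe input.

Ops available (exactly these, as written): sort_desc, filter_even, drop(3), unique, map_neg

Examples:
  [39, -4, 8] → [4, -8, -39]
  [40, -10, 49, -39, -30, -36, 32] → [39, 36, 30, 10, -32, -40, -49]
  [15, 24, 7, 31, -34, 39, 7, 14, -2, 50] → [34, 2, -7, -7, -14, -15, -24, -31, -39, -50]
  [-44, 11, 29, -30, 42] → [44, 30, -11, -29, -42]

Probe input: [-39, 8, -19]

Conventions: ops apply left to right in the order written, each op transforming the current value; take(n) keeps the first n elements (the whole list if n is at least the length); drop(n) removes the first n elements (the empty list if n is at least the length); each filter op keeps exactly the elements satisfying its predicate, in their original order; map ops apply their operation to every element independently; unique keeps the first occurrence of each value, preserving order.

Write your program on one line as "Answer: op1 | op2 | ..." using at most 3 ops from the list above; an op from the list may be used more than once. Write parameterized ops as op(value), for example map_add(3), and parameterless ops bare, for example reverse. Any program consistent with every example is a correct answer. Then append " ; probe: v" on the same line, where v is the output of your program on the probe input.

map_neg | sort_desc ; probe: [39, 19, -8]

Check, running the answer program on each example:
  [39, -4, 8] -> [-39, 4, -8] -> [4, -8, -39]
  [40, -10, 49, -39, -30, -36, 32] -> [-40, 10, -49, 39, 30, 36, -32] -> [39, 36, 30, 10, -32, -40, -49]
  [15, 24, 7, 31, -34, 39, 7, 14, -2, 50] -> [-15, -24, -7, -31, 34, -39, -7, -14, 2, -50] -> [34, 2, -7, -7, -14, -15, -24, -31, -39, -50]
  [-44, 11, 29, -30, 42] -> [44, -11, -29, 30, -42] -> [44, 30, -11, -29, -42]
  probe: [-39, 8, -19] -> [39, -8, 19] -> [39, 19, -8]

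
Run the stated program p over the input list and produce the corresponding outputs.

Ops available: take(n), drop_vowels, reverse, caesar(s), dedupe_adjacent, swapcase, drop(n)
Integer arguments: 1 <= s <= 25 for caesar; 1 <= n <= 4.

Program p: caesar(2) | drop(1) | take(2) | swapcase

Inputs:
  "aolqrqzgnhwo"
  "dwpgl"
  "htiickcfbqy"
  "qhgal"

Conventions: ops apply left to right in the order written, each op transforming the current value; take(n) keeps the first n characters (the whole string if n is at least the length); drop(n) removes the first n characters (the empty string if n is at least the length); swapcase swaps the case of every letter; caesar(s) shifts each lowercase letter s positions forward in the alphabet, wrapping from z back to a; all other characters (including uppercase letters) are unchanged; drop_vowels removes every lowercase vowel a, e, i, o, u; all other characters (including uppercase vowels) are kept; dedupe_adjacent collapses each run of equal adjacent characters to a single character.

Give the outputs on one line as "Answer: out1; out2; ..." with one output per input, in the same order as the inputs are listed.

"QN"; "YR"; "VK"; "JI"

Execution, op by op:
  "aolqrqzgnhwo" -> "cqnstsbipjyq" -> "qnstsbipjyq" -> "qn" -> "QN"
  "dwpgl" -> "fyrin" -> "yrin" -> "yr" -> "YR"
  "htiickcfbqy" -> "jvkkemehdsa" -> "vkkemehdsa" -> "vk" -> "VK"
  "qhgal" -> "sjicn" -> "jicn" -> "ji" -> "JI"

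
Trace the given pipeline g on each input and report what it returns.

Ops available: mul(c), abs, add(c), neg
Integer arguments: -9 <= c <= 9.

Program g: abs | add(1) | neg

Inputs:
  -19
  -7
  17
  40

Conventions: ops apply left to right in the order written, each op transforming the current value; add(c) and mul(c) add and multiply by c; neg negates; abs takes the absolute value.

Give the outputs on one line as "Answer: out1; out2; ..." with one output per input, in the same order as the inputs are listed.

-20; -8; -18; -41

Execution, op by op:
  -19 -> 19 -> 20 -> -20
  -7 -> 7 -> 8 -> -8
  17 -> 17 -> 18 -> -18
  40 -> 40 -> 41 -> -41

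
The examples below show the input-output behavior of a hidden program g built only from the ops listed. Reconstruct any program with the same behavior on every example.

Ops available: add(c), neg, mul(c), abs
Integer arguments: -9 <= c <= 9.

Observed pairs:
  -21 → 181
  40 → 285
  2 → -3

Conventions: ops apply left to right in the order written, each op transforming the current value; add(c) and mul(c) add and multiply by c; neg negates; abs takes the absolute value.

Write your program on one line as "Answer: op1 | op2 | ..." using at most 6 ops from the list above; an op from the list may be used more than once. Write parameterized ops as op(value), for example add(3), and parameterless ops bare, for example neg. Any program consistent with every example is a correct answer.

add(-3) | mul(8) | neg | abs | add(-2) | add(-9)

Check, running the answer program on each example:
  -21 -> -24 -> -192 -> 192 -> 192 -> 190 -> 181
  40 -> 37 -> 296 -> -296 -> 296 -> 294 -> 285
  2 -> -1 -> -8 -> 8 -> 8 -> 6 -> -3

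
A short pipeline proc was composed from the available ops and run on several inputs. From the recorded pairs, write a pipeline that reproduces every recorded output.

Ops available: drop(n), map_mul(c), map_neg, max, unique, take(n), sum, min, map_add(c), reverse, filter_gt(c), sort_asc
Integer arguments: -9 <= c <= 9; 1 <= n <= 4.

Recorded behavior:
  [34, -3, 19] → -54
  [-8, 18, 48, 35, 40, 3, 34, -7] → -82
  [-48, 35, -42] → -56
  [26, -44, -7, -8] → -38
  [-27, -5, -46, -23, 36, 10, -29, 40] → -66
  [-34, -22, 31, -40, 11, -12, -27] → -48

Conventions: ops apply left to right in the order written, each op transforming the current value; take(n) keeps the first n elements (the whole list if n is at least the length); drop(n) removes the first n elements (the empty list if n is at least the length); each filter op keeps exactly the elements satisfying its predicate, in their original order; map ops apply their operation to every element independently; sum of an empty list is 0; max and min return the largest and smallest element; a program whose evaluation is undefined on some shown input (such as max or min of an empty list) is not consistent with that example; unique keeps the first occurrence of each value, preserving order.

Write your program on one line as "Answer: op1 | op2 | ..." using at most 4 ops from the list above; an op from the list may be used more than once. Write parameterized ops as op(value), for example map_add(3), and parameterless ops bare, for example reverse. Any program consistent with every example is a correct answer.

map_add(-7) | reverse | map_mul(-2) | min

Check, running the answer program on each example:
  [34, -3, 19] -> [27, -10, 12] -> [12, -10, 27] -> [-24, 20, -54] -> -54
  [-8, 18, 48, 35, 40, 3, 34, -7] -> [-15, 11, 41, 28, 33, -4, 27, -14] -> [-14, 27, -4, 33, 28, 41, 11, -15] -> [28, -54, 8, -66, -56, -82, -22, 30] -> -82
  [-48, 35, -42] -> [-55, 28, -49] -> [-49, 28, -55] -> [98, -56, 110] -> -56
  [26, -44, -7, -8] -> [19, -51, -14, -15] -> [-15, -14, -51, 19] -> [30, 28, 102, -38] -> -38
  [-27, -5, -46, -23, 36, 10, -29, 40] -> [-34, -12, -53, -30, 29, 3, -36, 33] -> [33, -36, 3, 29, -30, -53, -12, -34] -> [-66, 72, -6, -58, 60, 106, 24, 68] -> -66
  [-34, -22, 31, -40, 11, -12, -27] -> [-41, -29, 24, -47, 4, -19, -34] -> [-34, -19, 4, -47, 24, -29, -41] -> [68, 38, -8, 94, -48, 58, 82] -> -48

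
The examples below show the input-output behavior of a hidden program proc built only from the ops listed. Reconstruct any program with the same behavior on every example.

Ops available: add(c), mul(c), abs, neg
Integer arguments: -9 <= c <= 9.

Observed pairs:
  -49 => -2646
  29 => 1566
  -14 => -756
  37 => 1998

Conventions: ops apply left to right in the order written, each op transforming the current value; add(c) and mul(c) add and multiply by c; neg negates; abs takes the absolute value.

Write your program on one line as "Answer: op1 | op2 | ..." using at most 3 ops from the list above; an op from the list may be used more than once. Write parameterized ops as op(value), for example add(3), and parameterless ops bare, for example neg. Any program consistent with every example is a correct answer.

mul(9) | mul(6)

Check, running the answer program on each example:
  -49 -> -441 -> -2646
  29 -> 261 -> 1566
  -14 -> -126 -> -756
  37 -> 333 -> 1998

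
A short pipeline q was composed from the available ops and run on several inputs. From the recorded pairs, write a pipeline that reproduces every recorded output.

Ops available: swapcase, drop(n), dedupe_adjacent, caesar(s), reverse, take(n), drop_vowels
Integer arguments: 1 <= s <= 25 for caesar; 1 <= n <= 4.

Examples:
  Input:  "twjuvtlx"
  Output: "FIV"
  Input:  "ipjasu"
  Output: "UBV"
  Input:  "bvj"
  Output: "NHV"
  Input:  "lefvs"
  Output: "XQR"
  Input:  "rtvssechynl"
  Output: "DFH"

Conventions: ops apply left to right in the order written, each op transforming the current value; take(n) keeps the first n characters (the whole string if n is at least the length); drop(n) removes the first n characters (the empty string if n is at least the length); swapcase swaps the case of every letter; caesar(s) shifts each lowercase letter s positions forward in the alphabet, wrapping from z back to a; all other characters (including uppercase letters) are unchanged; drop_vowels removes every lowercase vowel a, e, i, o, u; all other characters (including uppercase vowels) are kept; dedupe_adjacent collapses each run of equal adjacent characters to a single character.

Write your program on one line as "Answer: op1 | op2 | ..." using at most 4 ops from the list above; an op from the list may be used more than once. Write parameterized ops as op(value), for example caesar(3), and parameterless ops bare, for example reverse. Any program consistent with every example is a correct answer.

take(3) | caesar(12) | swapcase

Check, running the answer program on each example:
  "twjuvtlx" -> "twj" -> "fiv" -> "FIV"
  "ipjasu" -> "ipj" -> "ubv" -> "UBV"
  "bvj" -> "bvj" -> "nhv" -> "NHV"
  "lefvs" -> "lef" -> "xqr" -> "XQR"
  "rtvssechynl" -> "rtv" -> "dfh" -> "DFH"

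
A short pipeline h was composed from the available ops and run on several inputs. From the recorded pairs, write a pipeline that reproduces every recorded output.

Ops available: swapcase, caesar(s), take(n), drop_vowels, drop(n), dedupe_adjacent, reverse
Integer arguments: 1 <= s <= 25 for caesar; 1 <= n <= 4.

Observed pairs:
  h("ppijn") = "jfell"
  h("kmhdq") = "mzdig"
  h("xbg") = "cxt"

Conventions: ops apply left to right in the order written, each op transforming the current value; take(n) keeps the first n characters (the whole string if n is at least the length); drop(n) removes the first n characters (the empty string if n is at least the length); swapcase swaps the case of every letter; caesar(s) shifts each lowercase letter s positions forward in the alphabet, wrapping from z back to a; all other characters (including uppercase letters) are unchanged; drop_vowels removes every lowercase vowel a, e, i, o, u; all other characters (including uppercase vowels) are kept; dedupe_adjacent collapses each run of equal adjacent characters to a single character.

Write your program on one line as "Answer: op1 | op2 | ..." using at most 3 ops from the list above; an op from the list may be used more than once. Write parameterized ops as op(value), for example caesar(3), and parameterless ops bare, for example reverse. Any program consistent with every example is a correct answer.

caesar(22) | reverse

Check, running the answer program on each example:
  "ppijn" -> "llefj" -> "jfell"
  "kmhdq" -> "gidzm" -> "mzdig"
  "xbg" -> "txc" -> "cxt"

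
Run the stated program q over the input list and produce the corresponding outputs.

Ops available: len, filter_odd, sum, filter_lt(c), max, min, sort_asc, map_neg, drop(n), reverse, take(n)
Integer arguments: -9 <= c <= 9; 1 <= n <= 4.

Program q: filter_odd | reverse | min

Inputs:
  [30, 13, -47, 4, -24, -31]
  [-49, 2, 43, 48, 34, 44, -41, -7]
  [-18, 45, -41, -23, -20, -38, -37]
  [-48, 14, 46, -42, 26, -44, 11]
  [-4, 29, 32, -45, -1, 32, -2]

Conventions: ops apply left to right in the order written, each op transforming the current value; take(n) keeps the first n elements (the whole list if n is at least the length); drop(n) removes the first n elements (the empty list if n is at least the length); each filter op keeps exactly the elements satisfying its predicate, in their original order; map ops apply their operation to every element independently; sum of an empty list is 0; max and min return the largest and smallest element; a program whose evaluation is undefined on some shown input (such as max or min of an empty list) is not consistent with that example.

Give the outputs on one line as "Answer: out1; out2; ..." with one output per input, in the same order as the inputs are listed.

Execution, op by op:
  [30, 13, -47, 4, -24, -31] -> [13, -47, -31] -> [-31, -47, 13] -> -47
  [-49, 2, 43, 48, 34, 44, -41, -7] -> [-49, 43, -41, -7] -> [-7, -41, 43, -49] -> -49
  [-18, 45, -41, -23, -20, -38, -37] -> [45, -41, -23, -37] -> [-37, -23, -41, 45] -> -41
  [-48, 14, 46, -42, 26, -44, 11] -> [11] -> [11] -> 11
  [-4, 29, 32, -45, -1, 32, -2] -> [29, -45, -1] -> [-1, -45, 29] -> -45

-47; -49; -41; 11; -45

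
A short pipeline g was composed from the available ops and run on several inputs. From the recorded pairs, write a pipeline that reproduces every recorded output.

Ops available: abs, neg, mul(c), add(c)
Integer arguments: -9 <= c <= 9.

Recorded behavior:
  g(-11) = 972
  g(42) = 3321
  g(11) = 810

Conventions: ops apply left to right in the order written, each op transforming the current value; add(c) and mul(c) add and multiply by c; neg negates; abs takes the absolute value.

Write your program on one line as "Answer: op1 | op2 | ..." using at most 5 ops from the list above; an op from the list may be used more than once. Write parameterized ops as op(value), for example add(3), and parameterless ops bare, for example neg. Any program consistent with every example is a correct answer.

add(-2) | mul(-9) | add(-9) | mul(-9) | abs

Check, running the answer program on each example:
  -11 -> -13 -> 117 -> 108 -> -972 -> 972
  42 -> 40 -> -360 -> -369 -> 3321 -> 3321
  11 -> 9 -> -81 -> -90 -> 810 -> 810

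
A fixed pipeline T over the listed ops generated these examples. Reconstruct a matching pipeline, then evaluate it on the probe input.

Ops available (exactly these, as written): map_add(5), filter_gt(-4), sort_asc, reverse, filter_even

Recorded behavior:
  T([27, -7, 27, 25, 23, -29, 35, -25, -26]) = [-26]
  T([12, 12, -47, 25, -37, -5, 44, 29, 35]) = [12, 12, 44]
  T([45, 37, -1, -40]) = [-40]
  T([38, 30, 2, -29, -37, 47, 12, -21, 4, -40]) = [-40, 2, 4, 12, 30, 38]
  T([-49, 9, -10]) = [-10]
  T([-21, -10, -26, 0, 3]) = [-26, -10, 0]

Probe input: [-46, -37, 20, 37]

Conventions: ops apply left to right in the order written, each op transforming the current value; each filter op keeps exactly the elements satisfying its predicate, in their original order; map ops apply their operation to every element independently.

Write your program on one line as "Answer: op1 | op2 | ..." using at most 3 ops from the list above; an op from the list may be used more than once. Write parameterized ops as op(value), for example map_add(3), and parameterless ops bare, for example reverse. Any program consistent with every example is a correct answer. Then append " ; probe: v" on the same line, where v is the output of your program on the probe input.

filter_even | reverse | sort_asc ; probe: [-46, 20]

Check, running the answer program on each example:
  [27, -7, 27, 25, 23, -29, 35, -25, -26] -> [-26] -> [-26] -> [-26]
  [12, 12, -47, 25, -37, -5, 44, 29, 35] -> [12, 12, 44] -> [44, 12, 12] -> [12, 12, 44]
  [45, 37, -1, -40] -> [-40] -> [-40] -> [-40]
  [38, 30, 2, -29, -37, 47, 12, -21, 4, -40] -> [38, 30, 2, 12, 4, -40] -> [-40, 4, 12, 2, 30, 38] -> [-40, 2, 4, 12, 30, 38]
  [-49, 9, -10] -> [-10] -> [-10] -> [-10]
  [-21, -10, -26, 0, 3] -> [-10, -26, 0] -> [0, -26, -10] -> [-26, -10, 0]
  probe: [-46, -37, 20, 37] -> [-46, 20] -> [20, -46] -> [-46, 20]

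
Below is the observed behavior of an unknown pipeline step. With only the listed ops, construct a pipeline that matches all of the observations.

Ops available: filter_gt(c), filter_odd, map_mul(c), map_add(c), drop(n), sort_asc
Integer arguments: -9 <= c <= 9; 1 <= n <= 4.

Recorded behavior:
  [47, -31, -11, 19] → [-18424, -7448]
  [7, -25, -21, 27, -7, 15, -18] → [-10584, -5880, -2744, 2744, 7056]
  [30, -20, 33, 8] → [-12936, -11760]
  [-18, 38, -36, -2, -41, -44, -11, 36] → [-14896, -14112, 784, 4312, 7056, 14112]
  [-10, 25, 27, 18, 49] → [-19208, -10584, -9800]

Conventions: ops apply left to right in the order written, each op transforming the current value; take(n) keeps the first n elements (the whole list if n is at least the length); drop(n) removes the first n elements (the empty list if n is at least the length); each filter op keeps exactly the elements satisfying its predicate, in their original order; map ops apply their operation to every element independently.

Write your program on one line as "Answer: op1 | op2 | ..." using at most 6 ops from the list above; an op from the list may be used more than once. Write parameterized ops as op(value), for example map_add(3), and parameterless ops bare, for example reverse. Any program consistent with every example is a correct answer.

sort_asc | map_mul(8) | map_mul(7) | drop(2) | map_mul(-7) | sort_asc

Check, running the answer program on each example:
  [47, -31, -11, 19] -> [-31, -11, 19, 47] -> [-248, -88, 152, 376] -> [-1736, -616, 1064, 2632] -> [1064, 2632] -> [-7448, -18424] -> [-18424, -7448]
  [7, -25, -21, 27, -7, 15, -18] -> [-25, -21, -18, -7, 7, 15, 27] -> [-200, -168, -144, -56, 56, 120, 216] -> [-1400, -1176, -1008, -392, 392, 840, 1512] -> [-1008, -392, 392, 840, 1512] -> [7056, 2744, -2744, -5880, -10584] -> [-10584, -5880, -2744, 2744, 7056]
  [30, -20, 33, 8] -> [-20, 8, 30, 33] -> [-160, 64, 240, 264] -> [-1120, 448, 1680, 1848] -> [1680, 1848] -> [-11760, -12936] -> [-12936, -11760]
  [-18, 38, -36, -2, -41, -44, -11, 36] -> [-44, -41, -36, -18, -11, -2, 36, 38] -> [-352, -328, -288, -144, -88, -16, 288, 304] -> [-2464, -2296, -2016, -1008, -616, -112, 2016, 2128] -> [-2016, -1008, -616, -112, 2016, 2128] -> [14112, 7056, 4312, 784, -14112, -14896] -> [-14896, -14112, 784, 4312, 7056, 14112]
  [-10, 25, 27, 18, 49] -> [-10, 18, 25, 27, 49] -> [-80, 144, 200, 216, 392] -> [-560, 1008, 1400, 1512, 2744] -> [1400, 1512, 2744] -> [-9800, -10584, -19208] -> [-19208, -10584, -9800]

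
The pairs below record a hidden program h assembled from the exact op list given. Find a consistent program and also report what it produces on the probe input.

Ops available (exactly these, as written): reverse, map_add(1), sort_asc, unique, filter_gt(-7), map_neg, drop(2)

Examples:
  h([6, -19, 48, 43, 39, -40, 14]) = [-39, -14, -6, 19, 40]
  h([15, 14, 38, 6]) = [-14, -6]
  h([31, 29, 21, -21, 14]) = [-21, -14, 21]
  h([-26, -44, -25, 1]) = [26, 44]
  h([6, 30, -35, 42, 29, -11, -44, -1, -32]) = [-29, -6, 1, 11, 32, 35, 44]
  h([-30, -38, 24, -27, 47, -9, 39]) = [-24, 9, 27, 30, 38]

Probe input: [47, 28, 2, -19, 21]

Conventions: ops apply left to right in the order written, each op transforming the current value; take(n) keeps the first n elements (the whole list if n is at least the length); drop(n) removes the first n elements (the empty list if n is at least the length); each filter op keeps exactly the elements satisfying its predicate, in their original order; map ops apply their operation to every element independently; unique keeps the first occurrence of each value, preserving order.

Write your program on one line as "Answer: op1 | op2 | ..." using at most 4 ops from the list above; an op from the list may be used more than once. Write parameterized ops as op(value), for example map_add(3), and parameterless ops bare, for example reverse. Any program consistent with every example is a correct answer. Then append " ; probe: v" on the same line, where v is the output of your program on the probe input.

map_neg | sort_asc | drop(2) ; probe: [-21, -2, 19]

Check, running the answer program on each example:
  [6, -19, 48, 43, 39, -40, 14] -> [-6, 19, -48, -43, -39, 40, -14] -> [-48, -43, -39, -14, -6, 19, 40] -> [-39, -14, -6, 19, 40]
  [15, 14, 38, 6] -> [-15, -14, -38, -6] -> [-38, -15, -14, -6] -> [-14, -6]
  [31, 29, 21, -21, 14] -> [-31, -29, -21, 21, -14] -> [-31, -29, -21, -14, 21] -> [-21, -14, 21]
  [-26, -44, -25, 1] -> [26, 44, 25, -1] -> [-1, 25, 26, 44] -> [26, 44]
  [6, 30, -35, 42, 29, -11, -44, -1, -32] -> [-6, -30, 35, -42, -29, 11, 44, 1, 32] -> [-42, -30, -29, -6, 1, 11, 32, 35, 44] -> [-29, -6, 1, 11, 32, 35, 44]
  [-30, -38, 24, -27, 47, -9, 39] -> [30, 38, -24, 27, -47, 9, -39] -> [-47, -39, -24, 9, 27, 30, 38] -> [-24, 9, 27, 30, 38]
  probe: [47, 28, 2, -19, 21] -> [-47, -28, -2, 19, -21] -> [-47, -28, -21, -2, 19] -> [-21, -2, 19]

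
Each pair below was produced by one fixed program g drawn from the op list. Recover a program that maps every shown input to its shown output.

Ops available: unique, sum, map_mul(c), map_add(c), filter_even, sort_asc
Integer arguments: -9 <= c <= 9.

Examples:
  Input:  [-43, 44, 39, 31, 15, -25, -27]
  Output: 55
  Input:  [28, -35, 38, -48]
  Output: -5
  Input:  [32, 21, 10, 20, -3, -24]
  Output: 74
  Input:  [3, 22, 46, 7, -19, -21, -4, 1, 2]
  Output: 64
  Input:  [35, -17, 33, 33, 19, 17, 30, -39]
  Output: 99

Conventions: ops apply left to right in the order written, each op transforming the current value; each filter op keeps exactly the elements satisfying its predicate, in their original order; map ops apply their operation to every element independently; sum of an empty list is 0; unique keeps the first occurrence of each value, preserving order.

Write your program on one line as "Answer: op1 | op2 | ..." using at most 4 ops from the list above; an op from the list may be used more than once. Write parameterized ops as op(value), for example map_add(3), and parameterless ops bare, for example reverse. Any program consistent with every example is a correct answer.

unique | map_add(3) | sum

Check, running the answer program on each example:
  [-43, 44, 39, 31, 15, -25, -27] -> [-43, 44, 39, 31, 15, -25, -27] -> [-40, 47, 42, 34, 18, -22, -24] -> 55
  [28, -35, 38, -48] -> [28, -35, 38, -48] -> [31, -32, 41, -45] -> -5
  [32, 21, 10, 20, -3, -24] -> [32, 21, 10, 20, -3, -24] -> [35, 24, 13, 23, 0, -21] -> 74
  [3, 22, 46, 7, -19, -21, -4, 1, 2] -> [3, 22, 46, 7, -19, -21, -4, 1, 2] -> [6, 25, 49, 10, -16, -18, -1, 4, 5] -> 64
  [35, -17, 33, 33, 19, 17, 30, -39] -> [35, -17, 33, 19, 17, 30, -39] -> [38, -14, 36, 22, 20, 33, -36] -> 99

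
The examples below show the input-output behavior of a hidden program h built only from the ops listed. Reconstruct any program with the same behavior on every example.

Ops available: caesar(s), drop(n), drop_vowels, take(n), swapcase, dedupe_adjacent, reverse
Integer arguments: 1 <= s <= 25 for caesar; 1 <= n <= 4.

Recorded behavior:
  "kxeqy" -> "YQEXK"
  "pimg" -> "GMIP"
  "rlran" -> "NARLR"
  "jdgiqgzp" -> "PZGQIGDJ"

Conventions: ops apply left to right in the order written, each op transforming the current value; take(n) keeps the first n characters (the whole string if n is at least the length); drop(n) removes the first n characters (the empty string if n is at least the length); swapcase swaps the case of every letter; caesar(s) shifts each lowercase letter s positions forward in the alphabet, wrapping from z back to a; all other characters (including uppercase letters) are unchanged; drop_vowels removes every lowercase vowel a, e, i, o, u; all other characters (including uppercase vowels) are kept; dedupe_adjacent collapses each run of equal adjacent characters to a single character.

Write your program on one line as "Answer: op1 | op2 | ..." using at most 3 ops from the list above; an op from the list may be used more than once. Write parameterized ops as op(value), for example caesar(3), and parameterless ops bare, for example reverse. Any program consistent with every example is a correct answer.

swapcase | reverse

Check, running the answer program on each example:
  "kxeqy" -> "KXEQY" -> "YQEXK"
  "pimg" -> "PIMG" -> "GMIP"
  "rlran" -> "RLRAN" -> "NARLR"
  "jdgiqgzp" -> "JDGIQGZP" -> "PZGQIGDJ"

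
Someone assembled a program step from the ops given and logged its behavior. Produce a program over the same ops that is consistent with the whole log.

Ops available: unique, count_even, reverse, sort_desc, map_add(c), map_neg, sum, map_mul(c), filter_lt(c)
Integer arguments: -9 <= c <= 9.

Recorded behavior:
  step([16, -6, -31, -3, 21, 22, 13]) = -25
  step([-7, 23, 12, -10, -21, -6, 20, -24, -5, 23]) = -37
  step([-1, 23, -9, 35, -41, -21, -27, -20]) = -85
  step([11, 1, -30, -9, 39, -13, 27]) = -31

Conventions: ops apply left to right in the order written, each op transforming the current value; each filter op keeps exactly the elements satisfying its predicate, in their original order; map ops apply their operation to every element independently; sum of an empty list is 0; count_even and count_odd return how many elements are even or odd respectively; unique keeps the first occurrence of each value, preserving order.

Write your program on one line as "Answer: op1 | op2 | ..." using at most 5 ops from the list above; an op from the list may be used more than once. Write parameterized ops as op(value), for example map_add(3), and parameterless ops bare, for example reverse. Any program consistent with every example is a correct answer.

unique | map_add(6) | filter_lt(-3) | sum

Check, running the answer program on each example:
  [16, -6, -31, -3, 21, 22, 13] -> [16, -6, -31, -3, 21, 22, 13] -> [22, 0, -25, 3, 27, 28, 19] -> [-25] -> -25
  [-7, 23, 12, -10, -21, -6, 20, -24, -5, 23] -> [-7, 23, 12, -10, -21, -6, 20, -24, -5] -> [-1, 29, 18, -4, -15, 0, 26, -18, 1] -> [-4, -15, -18] -> -37
  [-1, 23, -9, 35, -41, -21, -27, -20] -> [-1, 23, -9, 35, -41, -21, -27, -20] -> [5, 29, -3, 41, -35, -15, -21, -14] -> [-35, -15, -21, -14] -> -85
  [11, 1, -30, -9, 39, -13, 27] -> [11, 1, -30, -9, 39, -13, 27] -> [17, 7, -24, -3, 45, -7, 33] -> [-24, -7] -> -31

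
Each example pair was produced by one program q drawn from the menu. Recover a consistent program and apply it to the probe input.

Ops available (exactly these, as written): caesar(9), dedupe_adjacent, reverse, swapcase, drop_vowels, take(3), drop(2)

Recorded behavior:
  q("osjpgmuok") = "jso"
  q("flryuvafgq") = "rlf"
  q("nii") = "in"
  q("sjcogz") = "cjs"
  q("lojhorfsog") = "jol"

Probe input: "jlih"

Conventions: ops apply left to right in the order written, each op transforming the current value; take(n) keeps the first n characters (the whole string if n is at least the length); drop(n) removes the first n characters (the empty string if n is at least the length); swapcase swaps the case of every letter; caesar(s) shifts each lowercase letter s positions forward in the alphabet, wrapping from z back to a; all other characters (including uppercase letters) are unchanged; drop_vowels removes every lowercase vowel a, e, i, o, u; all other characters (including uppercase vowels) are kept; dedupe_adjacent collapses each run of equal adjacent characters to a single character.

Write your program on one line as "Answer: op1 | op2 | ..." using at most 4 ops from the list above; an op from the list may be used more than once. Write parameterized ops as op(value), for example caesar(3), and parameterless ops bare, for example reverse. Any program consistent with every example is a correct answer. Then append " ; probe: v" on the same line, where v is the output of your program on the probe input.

take(3) | dedupe_adjacent | reverse ; probe: "ilj"

Check, running the answer program on each example:
  "osjpgmuok" -> "osj" -> "osj" -> "jso"
  "flryuvafgq" -> "flr" -> "flr" -> "rlf"
  "nii" -> "nii" -> "ni" -> "in"
  "sjcogz" -> "sjc" -> "sjc" -> "cjs"
  "lojhorfsog" -> "loj" -> "loj" -> "jol"
  probe: "jlih" -> "jli" -> "jli" -> "ilj"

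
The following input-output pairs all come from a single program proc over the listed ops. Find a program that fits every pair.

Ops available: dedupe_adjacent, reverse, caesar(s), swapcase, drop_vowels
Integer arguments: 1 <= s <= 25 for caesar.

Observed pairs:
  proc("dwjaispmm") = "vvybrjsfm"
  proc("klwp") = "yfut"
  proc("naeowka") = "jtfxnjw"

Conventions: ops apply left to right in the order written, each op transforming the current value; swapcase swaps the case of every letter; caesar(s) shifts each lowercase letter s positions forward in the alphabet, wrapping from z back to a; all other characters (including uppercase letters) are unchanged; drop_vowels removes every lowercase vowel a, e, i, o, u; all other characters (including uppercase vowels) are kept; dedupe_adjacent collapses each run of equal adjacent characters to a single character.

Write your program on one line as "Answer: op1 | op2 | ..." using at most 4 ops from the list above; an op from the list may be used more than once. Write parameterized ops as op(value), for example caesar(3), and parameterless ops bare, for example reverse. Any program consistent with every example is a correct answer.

caesar(4) | reverse | caesar(20) | caesar(11)

Check, running the answer program on each example:
  "dwjaispmm" -> "hanemwtqq" -> "qqtwmenah" -> "kknqgyhub" -> "vvybrjsfm"
  "klwp" -> "opat" -> "tapo" -> "nuji" -> "yfut"
  "naeowka" -> "reisaoe" -> "eoasier" -> "yiumcyl" -> "jtfxnjw"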